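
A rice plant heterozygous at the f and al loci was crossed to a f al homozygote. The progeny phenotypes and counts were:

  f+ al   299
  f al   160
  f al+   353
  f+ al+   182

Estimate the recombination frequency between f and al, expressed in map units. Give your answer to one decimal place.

The two most frequent classes, f+ al (299) and f al+ (353), are the parental types, so the F1 was f+ al / f al+.
The recombinant classes are f+ al+ and f al: 182 + 160 = 342.
Recombination frequency = 342/994 = 0.3441 ≈ 34.4%, i.e. 34.4 map units.

34.4 map units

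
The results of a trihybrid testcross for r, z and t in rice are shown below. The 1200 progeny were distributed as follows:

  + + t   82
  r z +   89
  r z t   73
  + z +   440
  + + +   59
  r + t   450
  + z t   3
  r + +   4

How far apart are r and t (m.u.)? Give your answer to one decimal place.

14.8 m.u.

The two most frequent reciprocal classes, r + t and + z +, are the parental types, so the F1 was r + t / + z +.
The two rarest classes, r + + and + z t, are the double crossovers. Comparing them with the parentals, only the t allele has switched, so t is the middle locus and the order is r – t – z.
Crossovers in the r–t interval produce the single-crossover classes + + t and r z + (82 + 89 = 171) plus the double crossovers (7).
RF(r–t) = (171 + 7) / 1200 = 178/1200 = 0.1483 → 14.8 m.u.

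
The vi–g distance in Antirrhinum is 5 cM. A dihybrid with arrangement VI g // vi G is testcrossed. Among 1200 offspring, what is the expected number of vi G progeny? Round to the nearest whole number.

570

A map distance of 5 cM corresponds to a recombination frequency of 0.050.
The F1 is VI g / vi G, so vi G is a parental gamete class with expected frequency (1 − r)/2 = 0.950/2 = 0.4750.
Expected number = 0.4750 × 1200 = 570.00 ≈ 570.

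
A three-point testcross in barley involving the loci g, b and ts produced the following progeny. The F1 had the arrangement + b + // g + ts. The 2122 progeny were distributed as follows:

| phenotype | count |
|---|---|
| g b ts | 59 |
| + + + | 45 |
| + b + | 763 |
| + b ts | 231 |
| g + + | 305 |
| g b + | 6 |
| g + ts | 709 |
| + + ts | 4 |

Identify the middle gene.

g

The two rarest classes, g b + and + + ts, are the double crossovers. Comparing them with the parentals, only the g allele has switched, so g is the middle locus and the order is ts – g – b.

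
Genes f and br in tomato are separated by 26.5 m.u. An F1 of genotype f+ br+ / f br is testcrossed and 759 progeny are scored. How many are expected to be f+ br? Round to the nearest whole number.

101

A map distance of 26.5 m.u. corresponds to a recombination frequency of 0.265.
The F1 is f+ br+ / f br, so f+ br is a recombinant gamete class with expected frequency r/2 = 0.265/2 = 0.1325.
Expected number = 0.1325 × 759 = 100.57 ≈ 101.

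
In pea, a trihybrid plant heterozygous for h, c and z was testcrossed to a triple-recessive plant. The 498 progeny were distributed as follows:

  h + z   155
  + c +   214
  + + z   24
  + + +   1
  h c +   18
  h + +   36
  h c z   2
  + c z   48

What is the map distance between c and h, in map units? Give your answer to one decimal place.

9.0 map units

The two most frequent reciprocal classes, h + z and + c +, are the parental types, so the F1 was h + z / + c +.
The two rarest classes, h c z and + + +, are the double crossovers. Comparing them with the parentals, only the c allele has switched, so c is the middle locus and the order is z – c – h.
Crossovers in the c–h interval produce the single-crossover classes + + z and h c + (24 + 18 = 42) plus the double crossovers (3).
RF(c–h) = (42 + 3) / 498 = 45/498 = 0.0904 → 9.0 map units.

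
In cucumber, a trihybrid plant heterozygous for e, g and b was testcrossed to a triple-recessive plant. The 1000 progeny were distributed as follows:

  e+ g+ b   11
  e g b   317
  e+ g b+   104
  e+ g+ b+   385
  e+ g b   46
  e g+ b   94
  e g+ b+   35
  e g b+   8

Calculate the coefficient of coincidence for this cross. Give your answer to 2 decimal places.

The two most frequent reciprocal classes, e+ g+ b+ and e g b, are the parental types, so the F1 was e+ g+ b+ / e g b.
The two rarest classes, e+ g+ b and e g b+, are the double crossovers. Comparing them with the parentals, only the b allele has switched, so b is the middle locus and the order is g – b – e.
g–b: (198 + 19)/1000 = 0.2170; b–e: (81 + 19)/1000 = 0.1000.
Expected DCO frequency = 0.2170 × 0.1000 ≈ 0.02170; observed = 19/1000 ≈ 0.01900.
Coefficient of coincidence = 0.01900/0.02170 ≈ 0.88.

0.88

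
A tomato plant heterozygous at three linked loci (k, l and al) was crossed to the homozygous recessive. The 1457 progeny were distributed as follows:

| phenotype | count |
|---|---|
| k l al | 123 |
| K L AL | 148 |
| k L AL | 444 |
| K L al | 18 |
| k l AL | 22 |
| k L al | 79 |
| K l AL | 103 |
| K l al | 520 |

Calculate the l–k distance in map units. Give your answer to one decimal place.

21.3 map units

The two most frequent reciprocal classes, K l al and k L AL, are the parental types, so the F1 was K l al / k L AL.
The two rarest classes, K L al and k l AL, are the double crossovers. Comparing them with the parentals, only the l allele has switched, so l is the middle locus and the order is al – l – k.
Crossovers in the l–k interval produce the single-crossover classes k l al and K L AL (123 + 148 = 271) plus the double crossovers (40).
RF(l–k) = (271 + 40) / 1457 = 311/1457 = 0.2135 → 21.3 map units.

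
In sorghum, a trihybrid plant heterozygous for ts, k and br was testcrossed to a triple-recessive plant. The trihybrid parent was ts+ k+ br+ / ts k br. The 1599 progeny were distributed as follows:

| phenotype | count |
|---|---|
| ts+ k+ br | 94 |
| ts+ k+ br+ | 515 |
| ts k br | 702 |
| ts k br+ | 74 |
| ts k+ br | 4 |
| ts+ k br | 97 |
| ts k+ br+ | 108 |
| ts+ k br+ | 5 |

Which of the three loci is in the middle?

k

The two rarest classes, ts+ k br+ and ts k+ br, are the double crossovers. Comparing them with the parentals, only the k allele has switched, so k is the middle locus and the order is br – k – ts.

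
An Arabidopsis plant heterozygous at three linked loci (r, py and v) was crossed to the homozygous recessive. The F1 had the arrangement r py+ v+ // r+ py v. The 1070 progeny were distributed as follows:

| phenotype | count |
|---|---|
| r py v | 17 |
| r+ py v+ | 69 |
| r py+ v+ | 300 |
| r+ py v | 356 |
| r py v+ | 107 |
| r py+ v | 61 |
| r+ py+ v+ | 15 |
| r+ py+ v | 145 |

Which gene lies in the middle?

r

The two rarest classes, r+ py+ v+ and r py v, are the double crossovers. Comparing them with the parentals, only the r allele has switched, so r is the middle locus and the order is py – r – v.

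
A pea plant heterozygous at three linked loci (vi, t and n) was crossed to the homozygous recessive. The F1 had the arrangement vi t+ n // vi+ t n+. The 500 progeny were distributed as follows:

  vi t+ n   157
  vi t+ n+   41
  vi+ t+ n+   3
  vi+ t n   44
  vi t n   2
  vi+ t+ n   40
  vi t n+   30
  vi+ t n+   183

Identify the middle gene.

The two rarest classes, vi t n and vi+ t+ n+, are the double crossovers. Comparing them with the parentals, only the t allele has switched, so t is the middle locus and the order is vi – t – n.

t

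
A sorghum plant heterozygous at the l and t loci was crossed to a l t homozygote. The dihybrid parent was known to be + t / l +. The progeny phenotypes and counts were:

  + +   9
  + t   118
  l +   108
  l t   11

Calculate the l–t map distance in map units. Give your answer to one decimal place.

The recombinant classes are + + and l t: 9 + 11 = 20.
Recombination frequency = 20/246 = 0.0813 ≈ 8.1%, i.e. 8.1 map units.

8.1 map units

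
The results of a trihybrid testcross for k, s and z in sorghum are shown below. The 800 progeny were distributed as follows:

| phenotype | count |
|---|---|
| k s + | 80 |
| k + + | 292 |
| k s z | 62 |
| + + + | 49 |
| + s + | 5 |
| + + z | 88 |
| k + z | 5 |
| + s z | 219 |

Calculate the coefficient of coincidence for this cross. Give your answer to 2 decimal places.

0.37

The two most frequent reciprocal classes, + s z and k + +, are the parental types, so the F1 was + s z / k + +.
The two rarest classes, + s + and k + z, are the double crossovers. Comparing them with the parentals, only the z allele has switched, so z is the middle locus and the order is k – z – s.
k–z: (111 + 10)/800 = 0.1512; z–s: (168 + 10)/800 = 0.2225.
Expected DCO frequency = 0.1512 × 0.2225 ≈ 0.03364; observed = 10/800 ≈ 0.01250.
Coefficient of coincidence = 0.01250/0.03364 ≈ 0.37.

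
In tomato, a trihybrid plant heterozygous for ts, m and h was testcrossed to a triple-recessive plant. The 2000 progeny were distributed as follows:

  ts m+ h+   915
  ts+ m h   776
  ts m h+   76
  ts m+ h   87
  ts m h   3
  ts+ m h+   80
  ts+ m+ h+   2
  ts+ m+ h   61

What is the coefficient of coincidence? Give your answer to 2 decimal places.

The two most frequent reciprocal classes, ts m+ h+ and ts+ m h, are the parental types, so the F1 was ts m+ h+ / ts+ m h.
The two rarest classes, ts+ m+ h+ and ts m h, are the double crossovers. Comparing them with the parentals, only the ts allele has switched, so ts is the middle locus and the order is m – ts – h.
m–ts: (137 + 5)/2000 = 0.0710; ts–h: (167 + 5)/2000 = 0.0860.
Expected DCO frequency = 0.0710 × 0.0860 ≈ 0.00611; observed = 5/2000 ≈ 0.00250.
Coefficient of coincidence = 0.00250/0.00611 ≈ 0.41.

0.41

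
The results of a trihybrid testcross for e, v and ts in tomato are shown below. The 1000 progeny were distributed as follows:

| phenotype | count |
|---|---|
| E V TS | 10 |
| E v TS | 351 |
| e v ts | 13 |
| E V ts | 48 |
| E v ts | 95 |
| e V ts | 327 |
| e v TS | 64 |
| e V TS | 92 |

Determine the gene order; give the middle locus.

The two most frequent reciprocal classes, e V ts and E v TS, are the parental types, so the F1 was e V ts / E v TS.
The two rarest classes, e v ts and E V TS, are the double crossovers. Comparing them with the parentals, only the v allele has switched, so v is the middle locus and the order is ts – v – e.

v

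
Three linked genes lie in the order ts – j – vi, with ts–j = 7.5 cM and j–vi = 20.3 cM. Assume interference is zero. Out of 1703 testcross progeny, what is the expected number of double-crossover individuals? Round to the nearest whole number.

Map distances give recombination frequencies of 0.075 and 0.203 for the two intervals.
With no interference, expected double-crossover frequency = 0.075 × 0.203 = 0.01523.
Expected number = 0.01523 × 1703 = 25.93 ≈ 26.

26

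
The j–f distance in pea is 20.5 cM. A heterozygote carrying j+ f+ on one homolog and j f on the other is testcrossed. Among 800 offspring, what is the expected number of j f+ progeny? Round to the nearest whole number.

82

A map distance of 20.5 cM corresponds to a recombination frequency of 0.205.
The F1 is j+ f+ / j f, so j f+ is a recombinant gamete class with expected frequency r/2 = 0.205/2 = 0.1025.
Expected number = 0.1025 × 800 = 82.00 ≈ 82.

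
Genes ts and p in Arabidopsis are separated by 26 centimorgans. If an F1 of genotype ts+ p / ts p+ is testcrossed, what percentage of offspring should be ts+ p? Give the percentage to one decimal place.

37.0%

A map distance of 26 centimorgans corresponds to a recombination frequency of 0.260.
The F1 is ts+ p / ts p+, so ts+ p is a parental gamete class with expected frequency (1 − r)/2 = 0.740/2 = 0.3700.
That is 0.3700 = 37.0% of the progeny.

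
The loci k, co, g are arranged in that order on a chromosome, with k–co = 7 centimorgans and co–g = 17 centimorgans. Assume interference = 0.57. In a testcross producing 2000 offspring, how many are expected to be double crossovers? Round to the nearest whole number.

Map distances give recombination frequencies of 0.070 and 0.170 for the two intervals.
With interference 0.57 (so coincidence = 0.43), expected double-crossover frequency = 0.070 × 0.170 × 0.43 = 0.00512.
Expected number = 0.00512 × 2000 = 10.23 ≈ 10.

10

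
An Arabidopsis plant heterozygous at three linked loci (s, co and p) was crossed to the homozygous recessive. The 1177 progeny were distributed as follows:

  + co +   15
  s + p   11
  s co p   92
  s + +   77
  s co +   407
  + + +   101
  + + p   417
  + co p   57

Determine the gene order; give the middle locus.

s

The two most frequent reciprocal classes, s co + and + + p, are the parental types, so the F1 was s co + / + + p.
The two rarest classes, + co + and s + p, are the double crossovers. Comparing them with the parentals, only the s allele has switched, so s is the middle locus and the order is co – s – p.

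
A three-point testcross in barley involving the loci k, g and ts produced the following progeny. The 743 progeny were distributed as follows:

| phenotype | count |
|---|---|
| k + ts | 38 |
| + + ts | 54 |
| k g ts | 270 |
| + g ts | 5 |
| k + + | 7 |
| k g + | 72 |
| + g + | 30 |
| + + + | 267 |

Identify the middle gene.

k

The two most frequent reciprocal classes, k g ts and + + +, are the parental types, so the F1 was k g ts / + + +.
The two rarest classes, + g ts and k + +, are the double crossovers. Comparing them with the parentals, only the k allele has switched, so k is the middle locus and the order is ts – k – g.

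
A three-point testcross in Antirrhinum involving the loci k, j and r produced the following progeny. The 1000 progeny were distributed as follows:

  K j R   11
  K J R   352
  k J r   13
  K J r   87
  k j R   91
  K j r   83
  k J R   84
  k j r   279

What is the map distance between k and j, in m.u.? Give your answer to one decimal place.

19.1 m.u.

The two most frequent reciprocal classes, K J R and k j r, are the parental types, so the F1 was K J R / k j r.
The two rarest classes, K j R and k J r, are the double crossovers. Comparing them with the parentals, only the j allele has switched, so j is the middle locus and the order is r – j – k.
Crossovers in the j–k interval produce the single-crossover classes k J R and K j r (84 + 83 = 167) plus the double crossovers (24).
RF(j–k) = (167 + 24) / 1000 = 191/1000 = 0.1910 → 19.1 m.u.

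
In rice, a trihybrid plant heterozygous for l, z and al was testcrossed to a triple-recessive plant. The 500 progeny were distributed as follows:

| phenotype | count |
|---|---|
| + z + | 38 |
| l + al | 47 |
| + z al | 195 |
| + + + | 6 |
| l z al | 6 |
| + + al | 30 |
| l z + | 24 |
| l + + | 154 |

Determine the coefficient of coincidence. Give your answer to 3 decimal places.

0.937

The two most frequent reciprocal classes, l + + and + z al, are the parental types, so the F1 was l + + / + z al.
The two rarest classes, + + + and l z al, are the double crossovers. Comparing them with the parentals, only the l allele has switched, so l is the middle locus and the order is z – l – al.
z–l: (54 + 12)/500 = 0.1320; l–al: (85 + 12)/500 = 0.1940.
Expected DCO frequency = 0.1320 × 0.1940 ≈ 0.02561; observed = 12/500 ≈ 0.02400.
Coefficient of coincidence = 0.02400/0.02561 ≈ 0.937.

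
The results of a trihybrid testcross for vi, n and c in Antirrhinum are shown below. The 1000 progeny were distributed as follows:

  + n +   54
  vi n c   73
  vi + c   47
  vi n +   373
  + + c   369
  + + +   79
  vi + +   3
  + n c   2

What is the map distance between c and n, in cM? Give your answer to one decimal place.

The two most frequent reciprocal classes, + + c and vi n +, are the parental types, so the F1 was + + c / vi n +.
The two rarest classes, + n c and vi + +, are the double crossovers. Comparing them with the parentals, only the n allele has switched, so n is the middle locus and the order is c – n – vi.
Crossovers in the c–n interval produce the single-crossover classes + + + and vi n c (79 + 73 = 152) plus the double crossovers (5).
RF(c–n) = (152 + 5) / 1000 = 157/1000 = 0.1570 → 15.7 cM.

15.7 cM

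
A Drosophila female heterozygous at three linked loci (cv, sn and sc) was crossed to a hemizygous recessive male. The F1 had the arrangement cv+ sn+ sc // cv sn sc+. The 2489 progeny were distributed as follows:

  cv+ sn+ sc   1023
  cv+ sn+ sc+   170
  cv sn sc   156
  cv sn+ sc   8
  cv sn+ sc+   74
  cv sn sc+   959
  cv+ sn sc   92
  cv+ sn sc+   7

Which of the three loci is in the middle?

The two rarest classes, cv sn+ sc and cv+ sn sc+, are the double crossovers. Comparing them with the parentals, only the cv allele has switched, so cv is the middle locus and the order is sn – cv – sc.

cv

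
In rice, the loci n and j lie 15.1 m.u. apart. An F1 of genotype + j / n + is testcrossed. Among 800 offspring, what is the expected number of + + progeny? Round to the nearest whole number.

A map distance of 15.1 m.u. corresponds to a recombination frequency of 0.151.
The F1 is + j / n +, so + + is a recombinant gamete class with expected frequency r/2 = 0.151/2 = 0.0755.
Expected number = 0.0755 × 800 = 60.40 ≈ 60.

60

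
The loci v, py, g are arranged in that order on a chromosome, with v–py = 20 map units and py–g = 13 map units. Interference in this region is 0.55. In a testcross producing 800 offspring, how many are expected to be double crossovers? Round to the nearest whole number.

9

Map distances give recombination frequencies of 0.200 and 0.130 for the two intervals.
With interference 0.55 (so coincidence = 0.45), expected double-crossover frequency = 0.200 × 0.130 × 0.45 = 0.01170.
Expected number = 0.01170 × 800 = 9.36 ≈ 9.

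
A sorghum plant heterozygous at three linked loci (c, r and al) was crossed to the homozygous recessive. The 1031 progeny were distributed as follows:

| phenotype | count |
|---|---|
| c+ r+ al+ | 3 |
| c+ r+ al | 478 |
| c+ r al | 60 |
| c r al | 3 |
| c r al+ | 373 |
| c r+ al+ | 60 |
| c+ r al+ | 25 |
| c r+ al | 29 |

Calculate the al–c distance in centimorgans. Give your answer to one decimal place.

5.8 centimorgans

The two most frequent reciprocal classes, c r al+ and c+ r+ al, are the parental types, so the F1 was c r al+ / c+ r+ al.
The two rarest classes, c r al and c+ r+ al+, are the double crossovers. Comparing them with the parentals, only the al allele has switched, so al is the middle locus and the order is c – al – r.
Crossovers in the c–al interval produce the single-crossover classes c+ r al+ and c r+ al (25 + 29 = 54) plus the double crossovers (6).
RF(c–al) = (54 + 6) / 1031 = 60/1031 = 0.0582 → 5.8 centimorgans.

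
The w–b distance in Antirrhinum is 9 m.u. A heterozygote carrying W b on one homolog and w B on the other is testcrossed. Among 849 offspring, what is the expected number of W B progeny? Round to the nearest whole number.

A map distance of 9 m.u. corresponds to a recombination frequency of 0.090.
The F1 is W b / w B, so W B is a recombinant gamete class with expected frequency r/2 = 0.090/2 = 0.0450.
Expected number = 0.0450 × 849 = 38.20 ≈ 38.

38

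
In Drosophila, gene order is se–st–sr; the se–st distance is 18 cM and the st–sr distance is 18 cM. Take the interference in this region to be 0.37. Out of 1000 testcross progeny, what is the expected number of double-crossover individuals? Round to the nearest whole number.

20

Map distances give recombination frequencies of 0.180 and 0.180 for the two intervals.
With interference 0.37 (so coincidence = 0.63), expected double-crossover frequency = 0.180 × 0.180 × 0.63 = 0.02041.
Expected number = 0.02041 × 1000 = 20.41 ≈ 20.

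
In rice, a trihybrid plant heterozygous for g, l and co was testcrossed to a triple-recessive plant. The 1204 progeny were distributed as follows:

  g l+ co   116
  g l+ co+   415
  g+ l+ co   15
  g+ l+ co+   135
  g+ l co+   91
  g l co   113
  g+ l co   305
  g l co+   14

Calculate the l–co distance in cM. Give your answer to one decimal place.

The two most frequent reciprocal classes, g l+ co+ and g+ l co, are the parental types, so the F1 was g l+ co+ / g+ l co.
The two rarest classes, g l co+ and g+ l+ co, are the double crossovers. Comparing them with the parentals, only the l allele has switched, so l is the middle locus and the order is co – l – g.
Crossovers in the co–l interval produce the single-crossover classes g l+ co and g+ l co+ (116 + 91 = 207) plus the double crossovers (29).
RF(co–l) = (207 + 29) / 1204 = 236/1204 = 0.1960 → 19.6 cM.

19.6 cM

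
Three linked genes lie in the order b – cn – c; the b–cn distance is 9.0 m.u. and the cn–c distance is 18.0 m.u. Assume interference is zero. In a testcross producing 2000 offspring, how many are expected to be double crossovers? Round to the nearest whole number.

Map distances give recombination frequencies of 0.090 and 0.180 for the two intervals.
With no interference, expected double-crossover frequency = 0.090 × 0.180 = 0.01620.
Expected number = 0.01620 × 2000 = 32.40 ≈ 32.

32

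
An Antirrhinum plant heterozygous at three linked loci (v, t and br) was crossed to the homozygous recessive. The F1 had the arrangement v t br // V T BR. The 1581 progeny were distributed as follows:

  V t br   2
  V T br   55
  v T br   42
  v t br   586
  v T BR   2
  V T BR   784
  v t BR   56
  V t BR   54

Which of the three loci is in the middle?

The two rarest classes, V t br and v T BR, are the double crossovers. Comparing them with the parentals, only the v allele has switched, so v is the middle locus and the order is t – v – br.

v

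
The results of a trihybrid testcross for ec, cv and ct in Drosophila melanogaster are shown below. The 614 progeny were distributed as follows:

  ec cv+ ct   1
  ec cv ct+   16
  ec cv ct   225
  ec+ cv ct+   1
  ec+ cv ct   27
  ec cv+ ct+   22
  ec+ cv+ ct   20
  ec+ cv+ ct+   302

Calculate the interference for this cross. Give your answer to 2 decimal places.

The two most frequent reciprocal classes, ec+ cv+ ct+ and ec cv ct, are the parental types, so the F1 was ec+ cv+ ct+ / ec cv ct.
The two rarest classes, ec+ cv ct+ and ec cv+ ct, are the double crossovers. Comparing them with the parentals, only the cv allele has switched, so cv is the middle locus and the order is ec – cv – ct.
ec–cv: (49 + 2)/614 = 0.0831; cv–ct: (36 + 2)/614 = 0.0619.
Expected DCO frequency = 0.0831 × 0.0619 ≈ 0.00514; observed = 2/614 ≈ 0.00326.
Coefficient of coincidence = 0.00326/0.00514 ≈ 0.63; interference = 1 − 0.63 = 0.37.

0.37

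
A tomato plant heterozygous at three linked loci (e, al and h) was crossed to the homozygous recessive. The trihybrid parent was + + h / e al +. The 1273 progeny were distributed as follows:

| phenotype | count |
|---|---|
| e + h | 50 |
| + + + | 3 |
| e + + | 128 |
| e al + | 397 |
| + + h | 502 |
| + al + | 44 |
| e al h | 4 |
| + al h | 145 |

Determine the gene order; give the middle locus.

h

The two rarest classes, + + + and e al h, are the double crossovers. Comparing them with the parentals, only the h allele has switched, so h is the middle locus and the order is e – h – al.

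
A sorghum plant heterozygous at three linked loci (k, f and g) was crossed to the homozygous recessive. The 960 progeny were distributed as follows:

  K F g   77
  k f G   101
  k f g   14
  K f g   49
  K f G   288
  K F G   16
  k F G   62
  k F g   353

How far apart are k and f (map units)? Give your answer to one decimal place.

The two most frequent reciprocal classes, k F g and K f G, are the parental types, so the F1 was k F g / K f G.
The two rarest classes, k f g and K F G, are the double crossovers. Comparing them with the parentals, only the f allele has switched, so f is the middle locus and the order is g – f – k.
Crossovers in the f–k interval produce the single-crossover classes K F g and k f G (77 + 101 = 178) plus the double crossovers (30).
RF(f–k) = (178 + 30) / 960 = 208/960 = 0.2167 → 21.7 map units.

21.7 map units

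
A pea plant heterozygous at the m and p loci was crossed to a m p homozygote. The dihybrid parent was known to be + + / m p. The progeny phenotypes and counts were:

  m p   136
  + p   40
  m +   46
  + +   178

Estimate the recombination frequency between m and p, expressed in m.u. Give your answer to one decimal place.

The recombinant classes are + p and m +: 40 + 46 = 86.
Recombination frequency = 86/400 = 0.2150 ≈ 21.5%, i.e. 21.5 m.u.

21.5 m.u.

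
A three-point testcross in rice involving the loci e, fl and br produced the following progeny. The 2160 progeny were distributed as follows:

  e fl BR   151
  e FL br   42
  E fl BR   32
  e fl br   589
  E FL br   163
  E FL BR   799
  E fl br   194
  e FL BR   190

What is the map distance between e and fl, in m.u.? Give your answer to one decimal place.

The two most frequent reciprocal classes, e fl br and E FL BR, are the parental types, so the F1 was e fl br / E FL BR.
The two rarest classes, e FL br and E fl BR, are the double crossovers. Comparing them with the parentals, only the fl allele has switched, so fl is the middle locus and the order is e – fl – br.
Crossovers in the e–fl interval produce the single-crossover classes E fl br and e FL BR (194 + 190 = 384) plus the double crossovers (74).
RF(e–fl) = (384 + 74) / 2160 = 458/2160 = 0.2120 → 21.2 m.u.

21.2 m.u.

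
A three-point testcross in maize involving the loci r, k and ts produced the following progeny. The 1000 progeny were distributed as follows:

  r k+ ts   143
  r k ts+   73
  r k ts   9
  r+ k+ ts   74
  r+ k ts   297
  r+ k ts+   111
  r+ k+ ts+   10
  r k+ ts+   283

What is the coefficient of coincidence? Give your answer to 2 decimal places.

0.42

The two most frequent reciprocal classes, r+ k ts and r k+ ts+, are the parental types, so the F1 was r+ k ts / r k+ ts+.
The two rarest classes, r k ts and r+ k+ ts+, are the double crossovers. Comparing them with the parentals, only the r allele has switched, so r is the middle locus and the order is k – r – ts.
k–r: (147 + 19)/1000 = 0.1660; r–ts: (254 + 19)/1000 = 0.2730.
Expected DCO frequency = 0.1660 × 0.2730 ≈ 0.04532; observed = 19/1000 ≈ 0.01900.
Coefficient of coincidence = 0.01900/0.04532 ≈ 0.42.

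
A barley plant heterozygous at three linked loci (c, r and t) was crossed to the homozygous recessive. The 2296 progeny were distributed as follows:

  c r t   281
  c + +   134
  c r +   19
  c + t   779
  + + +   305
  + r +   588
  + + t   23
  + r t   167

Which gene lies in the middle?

c

The two most frequent reciprocal classes, + r + and c + t, are the parental types, so the F1 was + r + / c + t.
The two rarest classes, c r + and + + t, are the double crossovers. Comparing them with the parentals, only the c allele has switched, so c is the middle locus and the order is t – c – r.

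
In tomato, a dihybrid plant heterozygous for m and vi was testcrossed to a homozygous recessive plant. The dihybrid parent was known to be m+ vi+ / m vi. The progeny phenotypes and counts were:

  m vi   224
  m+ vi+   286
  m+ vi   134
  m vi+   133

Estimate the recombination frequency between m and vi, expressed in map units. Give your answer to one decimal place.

34.4 map units

The recombinant classes are m+ vi and m vi+: 134 + 133 = 267.
Recombination frequency = 267/777 = 0.3436 ≈ 34.4%, i.e. 34.4 map units.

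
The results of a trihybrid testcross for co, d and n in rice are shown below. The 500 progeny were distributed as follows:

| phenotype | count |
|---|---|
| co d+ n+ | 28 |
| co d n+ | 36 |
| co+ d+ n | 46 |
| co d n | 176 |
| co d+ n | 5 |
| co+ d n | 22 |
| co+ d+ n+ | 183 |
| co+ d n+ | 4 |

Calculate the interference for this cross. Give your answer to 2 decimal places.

The two most frequent reciprocal classes, co+ d+ n+ and co d n, are the parental types, so the F1 was co+ d+ n+ / co d n.
The two rarest classes, co+ d n+ and co d+ n, are the double crossovers. Comparing them with the parentals, only the d allele has switched, so d is the middle locus and the order is n – d – co.
n–d: (82 + 9)/500 = 0.1820; d–co: (50 + 9)/500 = 0.1180.
Expected DCO frequency = 0.1820 × 0.1180 ≈ 0.02148; observed = 9/500 ≈ 0.01800.
Coefficient of coincidence = 0.01800/0.02148 ≈ 0.84; interference = 1 − 0.84 = 0.16.

0.16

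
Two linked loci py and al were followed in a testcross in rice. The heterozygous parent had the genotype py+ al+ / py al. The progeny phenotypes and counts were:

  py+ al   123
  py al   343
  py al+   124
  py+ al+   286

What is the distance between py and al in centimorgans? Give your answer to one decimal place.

28.2 centimorgans

The recombinant classes are py+ al and py al+: 123 + 124 = 247.
Recombination frequency = 247/876 = 0.2820 ≈ 28.2%, i.e. 28.2 centimorgans.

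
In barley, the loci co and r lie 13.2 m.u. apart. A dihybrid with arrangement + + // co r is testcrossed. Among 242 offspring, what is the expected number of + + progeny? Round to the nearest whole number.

105

A map distance of 13.2 m.u. corresponds to a recombination frequency of 0.132.
The F1 is + + / co r, so + + is a parental gamete class with expected frequency (1 − r)/2 = 0.868/2 = 0.4340.
Expected number = 0.4340 × 242 = 105.03 ≈ 105.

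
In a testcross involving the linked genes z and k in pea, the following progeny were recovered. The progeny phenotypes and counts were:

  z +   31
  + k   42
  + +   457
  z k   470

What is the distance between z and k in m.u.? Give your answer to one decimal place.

7.3 m.u.

The two most frequent classes, + + (457) and z k (470), are the parental types, so the F1 was + + / z k.
The recombinant classes are + k and z +: 42 + 31 = 73.
Recombination frequency = 73/1000 = 0.0730 ≈ 7.3%, i.e. 7.3 m.u.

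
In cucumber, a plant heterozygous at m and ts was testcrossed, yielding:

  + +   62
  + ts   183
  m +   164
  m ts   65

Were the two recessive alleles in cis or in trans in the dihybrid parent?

trans

The two most frequent classes are + ts (183) and m + (164); these are the parental (non-recombinant) types.
So the F1 carried + ts on one chromosome and m + on the other — the recessive alleles are on opposite chromosomes (trans / repulsion).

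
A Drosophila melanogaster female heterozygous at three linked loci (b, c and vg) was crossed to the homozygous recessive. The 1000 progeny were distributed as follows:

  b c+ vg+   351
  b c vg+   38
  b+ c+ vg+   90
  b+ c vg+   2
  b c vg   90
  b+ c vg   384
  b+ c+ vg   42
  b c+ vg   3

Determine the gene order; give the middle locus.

The two most frequent reciprocal classes, b c+ vg+ and b+ c vg, are the parental types, so the F1 was b c+ vg+ / b+ c vg.
The two rarest classes, b c+ vg and b+ c vg+, are the double crossovers. Comparing them with the parentals, only the vg allele has switched, so vg is the middle locus and the order is c – vg – b.

vg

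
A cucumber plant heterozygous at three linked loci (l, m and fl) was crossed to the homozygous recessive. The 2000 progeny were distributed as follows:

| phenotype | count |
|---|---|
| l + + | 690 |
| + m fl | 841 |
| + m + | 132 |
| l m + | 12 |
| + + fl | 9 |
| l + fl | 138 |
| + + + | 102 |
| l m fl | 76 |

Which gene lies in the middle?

The two most frequent reciprocal classes, + m fl and l + +, are the parental types, so the F1 was + m fl / l + +.
The two rarest classes, + + fl and l m +, are the double crossovers. Comparing them with the parentals, only the m allele has switched, so m is the middle locus and the order is fl – m – l.

m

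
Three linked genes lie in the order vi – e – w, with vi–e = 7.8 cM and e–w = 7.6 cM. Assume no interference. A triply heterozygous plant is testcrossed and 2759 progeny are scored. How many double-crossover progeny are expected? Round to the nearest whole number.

16

Map distances give recombination frequencies of 0.078 and 0.076 for the two intervals.
With no interference, expected double-crossover frequency = 0.078 × 0.076 = 0.00593.
Expected number = 0.00593 × 2759 = 16.36 ≈ 16.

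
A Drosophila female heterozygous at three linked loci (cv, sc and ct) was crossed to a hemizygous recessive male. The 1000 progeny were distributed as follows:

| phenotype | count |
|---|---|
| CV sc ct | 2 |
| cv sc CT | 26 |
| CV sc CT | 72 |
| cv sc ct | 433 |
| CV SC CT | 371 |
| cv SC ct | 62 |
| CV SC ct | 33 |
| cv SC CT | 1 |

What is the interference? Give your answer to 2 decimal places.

The two most frequent reciprocal classes, cv sc ct and CV SC CT, are the parental types, so the F1 was cv sc ct / CV SC CT.
The two rarest classes, CV sc ct and cv SC CT, are the double crossovers. Comparing them with the parentals, only the cv allele has switched, so cv is the middle locus and the order is ct – cv – sc.
ct–cv: (59 + 3)/1000 = 0.0620; cv–sc: (134 + 3)/1000 = 0.1370.
Expected DCO frequency = 0.0620 × 0.1370 ≈ 0.00849; observed = 3/1000 ≈ 0.00300.
Coefficient of coincidence = 0.00300/0.00849 ≈ 0.35; interference = 1 − 0.35 = 0.65.

0.65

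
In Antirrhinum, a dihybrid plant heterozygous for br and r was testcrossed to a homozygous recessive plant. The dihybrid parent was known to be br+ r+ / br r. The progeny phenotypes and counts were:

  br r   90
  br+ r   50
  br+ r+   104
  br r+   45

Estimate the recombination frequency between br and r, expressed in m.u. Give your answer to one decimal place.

32.9 m.u.

The recombinant classes are br+ r and br r+: 50 + 45 = 95.
Recombination frequency = 95/289 = 0.3287 ≈ 32.9%, i.e. 32.9 m.u.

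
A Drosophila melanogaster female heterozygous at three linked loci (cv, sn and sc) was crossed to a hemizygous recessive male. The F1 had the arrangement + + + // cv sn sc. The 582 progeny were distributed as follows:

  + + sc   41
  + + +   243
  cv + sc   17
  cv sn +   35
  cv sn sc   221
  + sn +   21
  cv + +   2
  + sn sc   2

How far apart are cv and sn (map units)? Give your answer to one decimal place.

The two rarest classes, cv + + and + sn sc, are the double crossovers. Comparing them with the parentals, only the cv allele has switched, so cv is the middle locus and the order is sc – cv – sn.
Crossovers in the cv–sn interval produce the single-crossover classes + sn + and cv + sc (21 + 17 = 38) plus the double crossovers (4).
RF(cv–sn) = (38 + 4) / 582 = 42/582 = 0.0722 → 7.2 map units.

7.2 map units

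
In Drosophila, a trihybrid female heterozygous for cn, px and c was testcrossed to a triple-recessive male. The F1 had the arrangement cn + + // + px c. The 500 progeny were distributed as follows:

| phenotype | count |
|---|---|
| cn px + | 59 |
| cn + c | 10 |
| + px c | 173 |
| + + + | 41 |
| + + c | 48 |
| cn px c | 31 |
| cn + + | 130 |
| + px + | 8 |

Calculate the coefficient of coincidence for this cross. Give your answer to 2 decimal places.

The two rarest classes, cn + c and + px +, are the double crossovers. Comparing them with the parentals, only the c allele has switched, so c is the middle locus and the order is px – c – cn.
px–c: (107 + 18)/500 = 0.2500; c–cn: (72 + 18)/500 = 0.1800.
Expected DCO frequency = 0.2500 × 0.1800 ≈ 0.04500; observed = 18/500 ≈ 0.03600.
Coefficient of coincidence = 0.03600/0.04500 ≈ 0.80.

0.80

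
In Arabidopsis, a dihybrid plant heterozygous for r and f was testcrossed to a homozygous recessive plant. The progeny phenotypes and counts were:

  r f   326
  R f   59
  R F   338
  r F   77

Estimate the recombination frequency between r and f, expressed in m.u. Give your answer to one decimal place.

17.0 m.u.

The two most frequent classes, R F (338) and r f (326), are the parental types, so the F1 was R F / r f.
The recombinant classes are R f and r F: 59 + 77 = 136.
Recombination frequency = 136/800 = 0.1700 ≈ 17.0%, i.e. 17.0 m.u.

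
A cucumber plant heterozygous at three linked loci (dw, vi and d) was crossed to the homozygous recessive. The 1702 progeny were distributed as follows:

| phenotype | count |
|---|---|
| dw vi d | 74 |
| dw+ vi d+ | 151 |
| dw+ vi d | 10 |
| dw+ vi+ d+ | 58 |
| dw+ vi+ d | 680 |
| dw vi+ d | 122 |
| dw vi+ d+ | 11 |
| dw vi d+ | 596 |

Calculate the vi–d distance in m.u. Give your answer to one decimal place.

The two most frequent reciprocal classes, dw+ vi+ d and dw vi d+, are the parental types, so the F1 was dw+ vi+ d / dw vi d+.
The two rarest classes, dw+ vi d and dw vi+ d+, are the double crossovers. Comparing them with the parentals, only the vi allele has switched, so vi is the middle locus and the order is d – vi – dw.
Crossovers in the d–vi interval produce the single-crossover classes dw+ vi+ d+ and dw vi d (58 + 74 = 132) plus the double crossovers (21).
RF(d–vi) = (132 + 21) / 1702 = 153/1702 = 0.0899 → 9.0 m.u.

9.0 m.u.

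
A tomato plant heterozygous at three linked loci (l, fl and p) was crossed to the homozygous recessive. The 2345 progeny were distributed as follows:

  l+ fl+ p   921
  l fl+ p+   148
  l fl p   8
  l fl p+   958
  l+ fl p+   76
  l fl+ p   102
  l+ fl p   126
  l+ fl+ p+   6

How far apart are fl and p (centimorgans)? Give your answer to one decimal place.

The two most frequent reciprocal classes, l+ fl+ p and l fl p+, are the parental types, so the F1 was l+ fl+ p / l fl p+.
The two rarest classes, l+ fl+ p+ and l fl p, are the double crossovers. Comparing them with the parentals, only the p allele has switched, so p is the middle locus and the order is fl – p – l.
Crossovers in the fl–p interval produce the single-crossover classes l+ fl p and l fl+ p+ (126 + 148 = 274) plus the double crossovers (14).
RF(fl–p) = (274 + 14) / 2345 = 288/2345 = 0.1228 → 12.3 centimorgans.

12.3 centimorgans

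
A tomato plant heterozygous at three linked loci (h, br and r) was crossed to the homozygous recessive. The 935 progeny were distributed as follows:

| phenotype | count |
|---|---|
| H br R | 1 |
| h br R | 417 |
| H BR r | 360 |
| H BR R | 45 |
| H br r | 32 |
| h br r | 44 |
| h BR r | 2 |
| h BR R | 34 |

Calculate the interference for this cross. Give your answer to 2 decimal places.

0.56

The two most frequent reciprocal classes, h br R and H BR r, are the parental types, so the F1 was h br R / H BR r.
The two rarest classes, H br R and h BR r, are the double crossovers. Comparing them with the parentals, only the h allele has switched, so h is the middle locus and the order is r – h – br.
r–h: (89 + 3)/935 = 0.0984; h–br: (66 + 3)/935 = 0.0738.
Expected DCO frequency = 0.0984 × 0.0738 ≈ 0.00726; observed = 3/935 ≈ 0.00321.
Coefficient of coincidence = 0.00321/0.00726 ≈ 0.44; interference = 1 − 0.44 = 0.56.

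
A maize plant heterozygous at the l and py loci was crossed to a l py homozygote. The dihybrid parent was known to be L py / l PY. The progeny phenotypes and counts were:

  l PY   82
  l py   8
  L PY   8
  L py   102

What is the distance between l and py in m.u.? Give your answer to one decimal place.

The recombinant classes are L PY and l py: 8 + 8 = 16.
Recombination frequency = 16/200 = 0.0800 ≈ 8.0%, i.e. 8.0 m.u.

8.0 m.u.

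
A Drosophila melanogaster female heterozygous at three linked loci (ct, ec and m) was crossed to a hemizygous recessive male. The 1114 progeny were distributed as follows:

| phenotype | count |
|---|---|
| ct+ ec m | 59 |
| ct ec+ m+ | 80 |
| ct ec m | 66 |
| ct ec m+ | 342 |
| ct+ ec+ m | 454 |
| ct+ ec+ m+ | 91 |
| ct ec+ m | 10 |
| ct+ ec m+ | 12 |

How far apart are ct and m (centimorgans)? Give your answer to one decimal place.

The two most frequent reciprocal classes, ct+ ec+ m and ct ec m+, are the parental types, so the F1 was ct+ ec+ m / ct ec m+.
The two rarest classes, ct ec+ m and ct+ ec m+, are the double crossovers. Comparing them with the parentals, only the ct allele has switched, so ct is the middle locus and the order is m – ct – ec.
Crossovers in the m–ct interval produce the single-crossover classes ct+ ec+ m+ and ct ec m (91 + 66 = 157) plus the double crossovers (22).
RF(m–ct) = (157 + 22) / 1114 = 179/1114 = 0.1607 → 16.1 centimorgans.

16.1 centimorgans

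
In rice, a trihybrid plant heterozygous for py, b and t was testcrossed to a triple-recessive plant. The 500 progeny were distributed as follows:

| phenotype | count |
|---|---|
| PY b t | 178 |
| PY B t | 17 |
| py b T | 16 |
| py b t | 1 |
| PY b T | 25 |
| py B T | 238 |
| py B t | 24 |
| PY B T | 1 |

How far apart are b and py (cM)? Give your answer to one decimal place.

The two most frequent reciprocal classes, py B T and PY b t, are the parental types, so the F1 was py B T / PY b t.
The two rarest classes, PY B T and py b t, are the double crossovers. Comparing them with the parentals, only the py allele has switched, so py is the middle locus and the order is b – py – t.
Crossovers in the b–py interval produce the single-crossover classes py b T and PY B t (16 + 17 = 33) plus the double crossovers (2).
RF(b–py) = (33 + 2) / 500 = 35/500 = 0.0700 → 7.0 cM.

7.0 cM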